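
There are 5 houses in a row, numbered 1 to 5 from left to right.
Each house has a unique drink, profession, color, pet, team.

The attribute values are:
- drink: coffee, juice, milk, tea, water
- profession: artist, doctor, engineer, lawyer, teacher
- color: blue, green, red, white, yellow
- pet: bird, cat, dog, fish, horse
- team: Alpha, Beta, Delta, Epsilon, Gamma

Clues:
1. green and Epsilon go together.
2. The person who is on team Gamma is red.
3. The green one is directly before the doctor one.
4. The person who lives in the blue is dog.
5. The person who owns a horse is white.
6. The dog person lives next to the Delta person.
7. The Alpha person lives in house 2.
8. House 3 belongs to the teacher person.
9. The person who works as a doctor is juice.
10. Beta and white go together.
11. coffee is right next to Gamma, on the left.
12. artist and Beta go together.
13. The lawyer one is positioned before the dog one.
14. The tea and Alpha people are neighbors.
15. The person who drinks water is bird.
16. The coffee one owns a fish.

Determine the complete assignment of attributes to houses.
Solution:

House | Drink | Profession | Color | Pet | Team
-----------------------------------------------
  1   | tea | lawyer | green | cat | Epsilon
  2   | juice | doctor | blue | dog | Alpha
  3   | coffee | teacher | yellow | fish | Delta
  4   | water | engineer | red | bird | Gamma
  5   | milk | artist | white | horse | Beta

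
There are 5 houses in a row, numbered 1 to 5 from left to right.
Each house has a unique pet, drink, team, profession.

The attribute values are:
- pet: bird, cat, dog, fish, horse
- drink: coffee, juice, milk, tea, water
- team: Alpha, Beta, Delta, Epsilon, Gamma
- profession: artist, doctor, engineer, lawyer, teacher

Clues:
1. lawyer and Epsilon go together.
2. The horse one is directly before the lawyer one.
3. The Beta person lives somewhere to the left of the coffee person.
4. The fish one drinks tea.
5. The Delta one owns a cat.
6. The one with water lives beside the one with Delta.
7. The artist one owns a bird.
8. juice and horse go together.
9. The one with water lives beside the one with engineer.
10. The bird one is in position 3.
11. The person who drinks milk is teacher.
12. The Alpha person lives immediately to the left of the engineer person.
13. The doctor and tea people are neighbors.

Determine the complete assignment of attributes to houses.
Solution:

House | Pet | Drink | Team | Profession
---------------------------------------
  1   | horse | juice | Beta | doctor
  2   | fish | tea | Epsilon | lawyer
  3   | bird | water | Alpha | artist
  4   | cat | coffee | Delta | engineer
  5   | dog | milk | Gamma | teacher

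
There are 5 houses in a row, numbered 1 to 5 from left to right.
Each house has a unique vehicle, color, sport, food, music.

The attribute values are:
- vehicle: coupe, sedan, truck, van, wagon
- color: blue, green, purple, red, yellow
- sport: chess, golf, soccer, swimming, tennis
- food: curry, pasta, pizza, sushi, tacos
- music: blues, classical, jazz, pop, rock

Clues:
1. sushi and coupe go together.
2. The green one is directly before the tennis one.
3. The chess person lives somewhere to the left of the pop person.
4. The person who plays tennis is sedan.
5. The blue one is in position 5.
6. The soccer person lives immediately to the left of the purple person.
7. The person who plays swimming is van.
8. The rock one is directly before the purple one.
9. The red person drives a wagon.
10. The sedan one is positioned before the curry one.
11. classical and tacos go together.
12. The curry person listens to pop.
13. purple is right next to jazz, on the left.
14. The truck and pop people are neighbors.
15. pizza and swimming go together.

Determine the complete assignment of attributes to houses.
Solution:

House | Vehicle | Color | Sport | Food | Music
----------------------------------------------
  1   | coupe | green | soccer | sushi | rock
  2   | sedan | purple | tennis | tacos | classical
  3   | truck | yellow | chess | pasta | jazz
  4   | wagon | red | golf | curry | pop
  5   | van | blue | swimming | pizza | blues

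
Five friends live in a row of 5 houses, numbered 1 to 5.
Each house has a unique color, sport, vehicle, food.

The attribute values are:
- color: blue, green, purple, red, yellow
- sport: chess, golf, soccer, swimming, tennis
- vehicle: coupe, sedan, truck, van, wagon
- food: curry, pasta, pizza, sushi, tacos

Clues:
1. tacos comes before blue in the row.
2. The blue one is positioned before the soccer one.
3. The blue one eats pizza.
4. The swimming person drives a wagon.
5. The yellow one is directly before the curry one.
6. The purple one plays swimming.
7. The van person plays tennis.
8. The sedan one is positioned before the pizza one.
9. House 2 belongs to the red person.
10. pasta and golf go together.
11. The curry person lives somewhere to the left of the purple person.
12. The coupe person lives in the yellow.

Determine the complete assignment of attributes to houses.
Solution:

House | Color | Sport | Vehicle | Food
--------------------------------------
  1   | yellow | golf | coupe | pasta
  2   | red | chess | sedan | curry
  3   | purple | swimming | wagon | tacos
  4   | blue | tennis | van | pizza
  5   | green | soccer | truck | sushi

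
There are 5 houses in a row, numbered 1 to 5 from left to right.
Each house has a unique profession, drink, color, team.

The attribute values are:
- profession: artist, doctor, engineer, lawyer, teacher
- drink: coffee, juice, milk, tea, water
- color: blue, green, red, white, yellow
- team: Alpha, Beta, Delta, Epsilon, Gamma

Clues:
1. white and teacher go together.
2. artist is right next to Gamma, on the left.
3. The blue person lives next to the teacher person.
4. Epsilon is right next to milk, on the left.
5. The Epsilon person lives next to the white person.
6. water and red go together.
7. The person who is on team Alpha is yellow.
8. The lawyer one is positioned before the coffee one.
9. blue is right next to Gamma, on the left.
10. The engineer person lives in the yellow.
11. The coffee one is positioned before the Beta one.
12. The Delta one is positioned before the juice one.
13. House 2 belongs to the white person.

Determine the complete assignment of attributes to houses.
Solution:

House | Profession | Drink | Color | Team
-----------------------------------------
  1   | artist | tea | blue | Epsilon
  2   | teacher | milk | white | Gamma
  3   | lawyer | water | red | Delta
  4   | engineer | coffee | yellow | Alpha
  5   | doctor | juice | green | Beta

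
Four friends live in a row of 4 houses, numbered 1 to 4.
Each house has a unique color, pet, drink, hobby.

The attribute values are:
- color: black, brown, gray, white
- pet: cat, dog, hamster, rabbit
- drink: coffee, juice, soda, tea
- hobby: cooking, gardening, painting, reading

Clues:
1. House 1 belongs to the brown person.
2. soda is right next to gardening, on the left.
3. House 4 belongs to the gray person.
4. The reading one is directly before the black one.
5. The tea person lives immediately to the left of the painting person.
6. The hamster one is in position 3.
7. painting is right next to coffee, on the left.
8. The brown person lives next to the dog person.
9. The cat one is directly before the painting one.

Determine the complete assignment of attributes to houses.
Solution:

House | Color | Pet | Drink | Hobby
-----------------------------------
  1   | brown | cat | tea | reading
  2   | black | dog | soda | painting
  3   | white | hamster | coffee | gardening
  4   | gray | rabbit | juice | cooking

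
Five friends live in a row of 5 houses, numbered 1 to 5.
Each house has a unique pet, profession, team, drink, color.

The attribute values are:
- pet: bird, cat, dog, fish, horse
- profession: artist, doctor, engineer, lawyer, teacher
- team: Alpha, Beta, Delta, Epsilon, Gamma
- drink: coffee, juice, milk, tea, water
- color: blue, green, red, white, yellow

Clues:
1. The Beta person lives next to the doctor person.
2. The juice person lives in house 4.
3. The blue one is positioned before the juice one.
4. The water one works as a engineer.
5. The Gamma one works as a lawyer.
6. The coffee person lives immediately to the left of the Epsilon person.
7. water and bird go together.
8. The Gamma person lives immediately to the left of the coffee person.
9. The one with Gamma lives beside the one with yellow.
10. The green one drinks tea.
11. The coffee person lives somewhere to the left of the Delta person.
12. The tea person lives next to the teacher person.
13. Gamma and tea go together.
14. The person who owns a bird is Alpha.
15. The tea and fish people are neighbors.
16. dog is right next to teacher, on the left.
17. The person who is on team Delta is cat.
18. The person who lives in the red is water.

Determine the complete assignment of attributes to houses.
Solution:

House | Pet | Profession | Team | Drink | Color
-----------------------------------------------
  1   | dog | lawyer | Gamma | tea | green
  2   | fish | teacher | Beta | coffee | yellow
  3   | horse | doctor | Epsilon | milk | blue
  4   | cat | artist | Delta | juice | white
  5   | bird | engineer | Alpha | water | red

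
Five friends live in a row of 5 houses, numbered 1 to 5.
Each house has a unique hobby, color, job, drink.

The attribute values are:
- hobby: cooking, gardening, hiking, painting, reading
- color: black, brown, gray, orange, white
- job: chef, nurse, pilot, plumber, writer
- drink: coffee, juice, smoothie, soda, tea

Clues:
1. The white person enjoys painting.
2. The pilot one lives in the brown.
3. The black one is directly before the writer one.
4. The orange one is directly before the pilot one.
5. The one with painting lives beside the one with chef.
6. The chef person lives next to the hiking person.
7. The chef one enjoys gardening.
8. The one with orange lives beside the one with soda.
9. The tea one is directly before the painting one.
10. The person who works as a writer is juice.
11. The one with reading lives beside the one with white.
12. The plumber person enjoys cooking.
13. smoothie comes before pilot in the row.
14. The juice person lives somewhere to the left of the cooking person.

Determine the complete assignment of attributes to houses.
Solution:

House | Hobby | Color | Job | Drink
-----------------------------------
  1   | reading | black | nurse | tea
  2   | painting | white | writer | juice
  3   | gardening | orange | chef | smoothie
  4   | hiking | brown | pilot | soda
  5   | cooking | gray | plumber | coffee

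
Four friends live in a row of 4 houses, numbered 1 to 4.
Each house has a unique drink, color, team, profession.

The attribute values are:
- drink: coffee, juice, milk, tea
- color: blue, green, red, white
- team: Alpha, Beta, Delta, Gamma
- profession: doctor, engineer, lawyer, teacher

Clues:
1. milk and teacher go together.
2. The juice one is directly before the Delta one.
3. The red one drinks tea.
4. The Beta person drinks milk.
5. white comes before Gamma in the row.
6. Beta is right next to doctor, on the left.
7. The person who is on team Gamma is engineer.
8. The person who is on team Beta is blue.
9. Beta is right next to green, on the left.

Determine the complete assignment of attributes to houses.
Solution:

House | Drink | Color | Team | Profession
-----------------------------------------
  1   | milk | blue | Beta | teacher
  2   | juice | green | Alpha | doctor
  3   | coffee | white | Delta | lawyer
  4   | tea | red | Gamma | engineer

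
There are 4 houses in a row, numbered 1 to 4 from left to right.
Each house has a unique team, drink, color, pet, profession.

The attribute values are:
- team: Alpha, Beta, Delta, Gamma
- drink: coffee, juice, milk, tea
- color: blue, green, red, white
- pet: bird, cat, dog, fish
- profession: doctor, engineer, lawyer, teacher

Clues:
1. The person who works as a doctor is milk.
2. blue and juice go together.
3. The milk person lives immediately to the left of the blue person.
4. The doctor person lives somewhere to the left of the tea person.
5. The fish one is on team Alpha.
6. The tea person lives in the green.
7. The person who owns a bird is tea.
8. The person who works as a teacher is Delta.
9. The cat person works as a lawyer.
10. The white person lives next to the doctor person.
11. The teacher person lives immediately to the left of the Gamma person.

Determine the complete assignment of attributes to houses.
Solution:

House | Team | Drink | Color | Pet | Profession
-----------------------------------------------
  1   | Beta | coffee | white | cat | lawyer
  2   | Alpha | milk | red | fish | doctor
  3   | Delta | juice | blue | dog | teacher
  4   | Gamma | tea | green | bird | engineer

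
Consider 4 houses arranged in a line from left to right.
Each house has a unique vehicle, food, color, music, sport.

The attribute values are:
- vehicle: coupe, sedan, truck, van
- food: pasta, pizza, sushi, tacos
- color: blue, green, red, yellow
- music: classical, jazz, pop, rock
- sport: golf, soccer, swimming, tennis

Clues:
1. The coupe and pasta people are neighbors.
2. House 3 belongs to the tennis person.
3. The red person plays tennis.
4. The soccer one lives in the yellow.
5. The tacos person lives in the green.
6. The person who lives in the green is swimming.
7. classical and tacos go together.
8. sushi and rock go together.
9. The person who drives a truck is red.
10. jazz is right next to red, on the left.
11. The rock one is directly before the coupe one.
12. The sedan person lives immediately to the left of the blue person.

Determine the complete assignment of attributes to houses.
Solution:

House | Vehicle | Food | Color | Music | Sport
----------------------------------------------
  1   | sedan | sushi | yellow | rock | soccer
  2   | coupe | pizza | blue | jazz | golf
  3   | truck | pasta | red | pop | tennis
  4   | van | tacos | green | classical | swimming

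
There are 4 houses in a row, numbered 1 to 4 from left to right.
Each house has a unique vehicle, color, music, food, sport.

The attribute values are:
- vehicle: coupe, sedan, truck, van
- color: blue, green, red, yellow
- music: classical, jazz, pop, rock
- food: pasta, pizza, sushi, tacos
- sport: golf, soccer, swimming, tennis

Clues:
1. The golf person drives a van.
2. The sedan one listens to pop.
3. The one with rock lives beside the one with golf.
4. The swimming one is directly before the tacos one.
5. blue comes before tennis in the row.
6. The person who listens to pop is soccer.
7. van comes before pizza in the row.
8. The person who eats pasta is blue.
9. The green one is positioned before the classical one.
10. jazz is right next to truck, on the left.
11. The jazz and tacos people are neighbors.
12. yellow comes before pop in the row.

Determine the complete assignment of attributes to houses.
Solution:

House | Vehicle | Color | Music | Food | Sport
----------------------------------------------
  1   | coupe | blue | jazz | pasta | swimming
  2   | truck | green | rock | tacos | tennis
  3   | van | yellow | classical | sushi | golf
  4   | sedan | red | pop | pizza | soccer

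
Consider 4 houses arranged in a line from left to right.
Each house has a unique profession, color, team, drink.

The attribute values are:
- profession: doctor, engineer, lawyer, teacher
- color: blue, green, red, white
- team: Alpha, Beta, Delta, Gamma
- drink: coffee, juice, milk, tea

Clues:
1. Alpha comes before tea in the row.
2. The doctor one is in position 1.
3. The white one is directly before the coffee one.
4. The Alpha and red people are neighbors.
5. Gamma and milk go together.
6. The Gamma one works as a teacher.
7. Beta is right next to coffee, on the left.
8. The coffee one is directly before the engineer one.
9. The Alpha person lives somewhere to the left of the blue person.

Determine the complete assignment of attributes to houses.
Solution:

House | Profession | Color | Team | Drink
-----------------------------------------
  1   | doctor | white | Beta | juice
  2   | lawyer | green | Alpha | coffee
  3   | engineer | red | Delta | tea
  4   | teacher | blue | Gamma | milk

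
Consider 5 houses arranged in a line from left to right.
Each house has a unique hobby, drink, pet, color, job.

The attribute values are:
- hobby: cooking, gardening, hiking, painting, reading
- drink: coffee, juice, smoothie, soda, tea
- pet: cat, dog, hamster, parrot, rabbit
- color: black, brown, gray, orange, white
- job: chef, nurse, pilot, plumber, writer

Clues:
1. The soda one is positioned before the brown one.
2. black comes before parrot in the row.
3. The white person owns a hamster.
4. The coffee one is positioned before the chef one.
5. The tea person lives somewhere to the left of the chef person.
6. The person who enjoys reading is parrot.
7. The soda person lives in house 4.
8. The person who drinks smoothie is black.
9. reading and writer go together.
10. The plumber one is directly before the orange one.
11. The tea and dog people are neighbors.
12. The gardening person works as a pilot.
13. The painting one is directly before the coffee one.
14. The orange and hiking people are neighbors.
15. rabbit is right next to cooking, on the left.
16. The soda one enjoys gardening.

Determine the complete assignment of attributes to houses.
Solution:

House | Hobby | Drink | Pet | Color | Job
-----------------------------------------
  1   | painting | tea | rabbit | gray | plumber
  2   | cooking | coffee | dog | orange | nurse
  3   | hiking | smoothie | cat | black | chef
  4   | gardening | soda | hamster | white | pilot
  5   | reading | juice | parrot | brown | writer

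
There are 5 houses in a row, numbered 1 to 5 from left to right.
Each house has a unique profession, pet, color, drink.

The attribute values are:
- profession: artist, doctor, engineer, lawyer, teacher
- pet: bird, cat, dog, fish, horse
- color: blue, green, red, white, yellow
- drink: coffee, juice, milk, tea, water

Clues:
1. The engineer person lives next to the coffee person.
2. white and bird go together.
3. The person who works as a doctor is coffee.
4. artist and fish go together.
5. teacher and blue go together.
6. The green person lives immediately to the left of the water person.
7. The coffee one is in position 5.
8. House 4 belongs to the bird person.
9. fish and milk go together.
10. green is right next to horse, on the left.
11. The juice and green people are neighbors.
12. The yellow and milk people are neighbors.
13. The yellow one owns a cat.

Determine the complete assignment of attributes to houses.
Solution:

House | Profession | Pet | Color | Drink
----------------------------------------
  1   | lawyer | cat | yellow | juice
  2   | artist | fish | green | milk
  3   | teacher | horse | blue | water
  4   | engineer | bird | white | tea
  5   | doctor | dog | red | coffee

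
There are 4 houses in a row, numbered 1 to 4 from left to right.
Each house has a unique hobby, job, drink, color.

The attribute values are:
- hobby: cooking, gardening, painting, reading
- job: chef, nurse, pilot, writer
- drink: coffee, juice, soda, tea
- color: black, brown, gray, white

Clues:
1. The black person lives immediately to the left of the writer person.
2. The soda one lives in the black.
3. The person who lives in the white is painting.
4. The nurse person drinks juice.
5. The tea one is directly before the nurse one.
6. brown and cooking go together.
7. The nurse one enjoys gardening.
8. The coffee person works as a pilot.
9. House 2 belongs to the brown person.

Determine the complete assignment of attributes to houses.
Solution:

House | Hobby | Job | Drink | Color
-----------------------------------
  1   | reading | chef | soda | black
  2   | cooking | writer | tea | brown
  3   | gardening | nurse | juice | gray
  4   | painting | pilot | coffee | white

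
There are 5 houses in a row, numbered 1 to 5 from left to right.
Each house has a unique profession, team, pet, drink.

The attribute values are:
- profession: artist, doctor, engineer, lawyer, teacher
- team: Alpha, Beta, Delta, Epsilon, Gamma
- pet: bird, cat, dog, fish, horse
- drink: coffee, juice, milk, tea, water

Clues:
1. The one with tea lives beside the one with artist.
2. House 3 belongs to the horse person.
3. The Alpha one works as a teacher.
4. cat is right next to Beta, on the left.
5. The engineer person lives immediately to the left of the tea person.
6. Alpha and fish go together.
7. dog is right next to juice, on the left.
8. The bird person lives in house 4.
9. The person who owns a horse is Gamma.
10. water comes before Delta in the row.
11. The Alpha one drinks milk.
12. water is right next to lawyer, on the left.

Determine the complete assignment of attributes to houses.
Solution:

House | Profession | Team | Pet | Drink
---------------------------------------
  1   | engineer | Epsilon | cat | water
  2   | lawyer | Beta | dog | tea
  3   | artist | Gamma | horse | juice
  4   | doctor | Delta | bird | coffee
  5   | teacher | Alpha | fish | milk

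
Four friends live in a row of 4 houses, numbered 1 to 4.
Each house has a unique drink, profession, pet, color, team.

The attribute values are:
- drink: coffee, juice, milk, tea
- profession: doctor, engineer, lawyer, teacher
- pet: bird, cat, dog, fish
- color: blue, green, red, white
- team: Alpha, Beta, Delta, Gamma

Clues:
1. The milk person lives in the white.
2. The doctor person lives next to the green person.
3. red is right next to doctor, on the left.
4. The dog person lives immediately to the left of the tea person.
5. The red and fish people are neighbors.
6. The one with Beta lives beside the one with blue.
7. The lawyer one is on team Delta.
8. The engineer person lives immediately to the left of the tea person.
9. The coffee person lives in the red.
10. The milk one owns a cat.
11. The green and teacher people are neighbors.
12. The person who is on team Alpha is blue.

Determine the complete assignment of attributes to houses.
Solution:

House | Drink | Profession | Pet | Color | Team
-----------------------------------------------
  1   | coffee | engineer | dog | red | Beta
  2   | tea | doctor | fish | blue | Alpha
  3   | juice | lawyer | bird | green | Delta
  4   | milk | teacher | cat | white | Gamma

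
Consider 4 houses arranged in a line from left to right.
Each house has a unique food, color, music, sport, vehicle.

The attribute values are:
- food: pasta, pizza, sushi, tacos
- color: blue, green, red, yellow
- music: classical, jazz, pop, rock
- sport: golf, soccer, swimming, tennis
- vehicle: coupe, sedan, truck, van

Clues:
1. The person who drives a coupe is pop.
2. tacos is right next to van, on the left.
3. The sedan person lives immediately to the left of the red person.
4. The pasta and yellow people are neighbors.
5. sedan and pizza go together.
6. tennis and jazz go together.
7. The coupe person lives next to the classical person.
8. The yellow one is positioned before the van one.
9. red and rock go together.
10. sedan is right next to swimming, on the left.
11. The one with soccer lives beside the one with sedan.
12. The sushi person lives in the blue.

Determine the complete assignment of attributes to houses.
Solution:

House | Food | Color | Music | Sport | Vehicle
----------------------------------------------
  1   | pasta | green | pop | soccer | coupe
  2   | pizza | yellow | classical | golf | sedan
  3   | tacos | red | rock | swimming | truck
  4   | sushi | blue | jazz | tennis | van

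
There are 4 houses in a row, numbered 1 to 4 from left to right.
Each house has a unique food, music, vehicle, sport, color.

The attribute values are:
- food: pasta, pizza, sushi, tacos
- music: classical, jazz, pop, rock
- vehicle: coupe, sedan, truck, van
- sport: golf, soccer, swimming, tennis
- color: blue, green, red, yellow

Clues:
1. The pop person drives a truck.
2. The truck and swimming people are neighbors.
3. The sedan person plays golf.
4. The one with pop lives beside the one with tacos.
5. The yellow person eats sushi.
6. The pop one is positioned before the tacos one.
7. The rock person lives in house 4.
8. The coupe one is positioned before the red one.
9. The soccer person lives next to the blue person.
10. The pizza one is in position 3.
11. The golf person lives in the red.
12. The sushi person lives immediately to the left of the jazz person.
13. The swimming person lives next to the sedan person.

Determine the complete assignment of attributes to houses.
Solution:

House | Food | Music | Vehicle | Sport | Color
----------------------------------------------
  1   | sushi | pop | truck | soccer | yellow
  2   | tacos | jazz | coupe | swimming | blue
  3   | pizza | classical | sedan | golf | red
  4   | pasta | rock | van | tennis | green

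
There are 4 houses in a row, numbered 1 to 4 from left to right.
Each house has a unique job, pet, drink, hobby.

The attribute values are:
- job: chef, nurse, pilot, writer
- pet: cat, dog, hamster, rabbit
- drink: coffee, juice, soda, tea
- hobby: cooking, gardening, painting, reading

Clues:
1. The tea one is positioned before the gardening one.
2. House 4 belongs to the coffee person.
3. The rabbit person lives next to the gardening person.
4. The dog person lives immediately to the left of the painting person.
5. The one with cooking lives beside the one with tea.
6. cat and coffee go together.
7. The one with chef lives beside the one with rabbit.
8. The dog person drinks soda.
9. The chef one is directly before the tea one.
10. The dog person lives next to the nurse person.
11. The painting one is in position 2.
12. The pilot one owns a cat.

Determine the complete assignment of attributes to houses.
Solution:

House | Job | Pet | Drink | Hobby
---------------------------------
  1   | chef | dog | soda | cooking
  2   | nurse | rabbit | tea | painting
  3   | writer | hamster | juice | gardening
  4   | pilot | cat | coffee | reading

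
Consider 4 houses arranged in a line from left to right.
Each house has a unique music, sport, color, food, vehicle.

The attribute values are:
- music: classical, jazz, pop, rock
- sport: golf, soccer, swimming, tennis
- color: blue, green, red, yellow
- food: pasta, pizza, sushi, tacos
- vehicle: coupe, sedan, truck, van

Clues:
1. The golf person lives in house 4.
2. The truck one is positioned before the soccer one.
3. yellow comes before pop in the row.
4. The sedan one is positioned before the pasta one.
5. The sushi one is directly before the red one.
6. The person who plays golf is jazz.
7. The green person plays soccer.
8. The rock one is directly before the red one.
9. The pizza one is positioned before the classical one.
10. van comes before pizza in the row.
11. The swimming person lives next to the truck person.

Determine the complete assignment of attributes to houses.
Solution:

House | Music | Sport | Color | Food | Vehicle
----------------------------------------------
  1   | rock | swimming | yellow | sushi | van
  2   | pop | tennis | red | pizza | truck
  3   | classical | soccer | green | tacos | sedan
  4   | jazz | golf | blue | pasta | coupe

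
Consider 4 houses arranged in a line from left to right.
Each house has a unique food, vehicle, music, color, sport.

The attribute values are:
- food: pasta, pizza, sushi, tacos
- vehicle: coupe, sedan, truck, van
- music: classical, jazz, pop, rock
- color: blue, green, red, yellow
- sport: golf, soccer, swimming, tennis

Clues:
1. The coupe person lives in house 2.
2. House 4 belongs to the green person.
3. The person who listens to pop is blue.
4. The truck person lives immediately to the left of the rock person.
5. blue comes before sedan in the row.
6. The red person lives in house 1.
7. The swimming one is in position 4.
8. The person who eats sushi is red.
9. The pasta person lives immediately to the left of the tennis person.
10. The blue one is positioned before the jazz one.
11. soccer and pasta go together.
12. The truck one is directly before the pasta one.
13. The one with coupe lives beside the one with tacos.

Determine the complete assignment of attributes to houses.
Solution:

House | Food | Vehicle | Music | Color | Sport
----------------------------------------------
  1   | sushi | truck | classical | red | golf
  2   | pasta | coupe | rock | yellow | soccer
  3   | tacos | van | pop | blue | tennis
  4   | pizza | sedan | jazz | green | swimming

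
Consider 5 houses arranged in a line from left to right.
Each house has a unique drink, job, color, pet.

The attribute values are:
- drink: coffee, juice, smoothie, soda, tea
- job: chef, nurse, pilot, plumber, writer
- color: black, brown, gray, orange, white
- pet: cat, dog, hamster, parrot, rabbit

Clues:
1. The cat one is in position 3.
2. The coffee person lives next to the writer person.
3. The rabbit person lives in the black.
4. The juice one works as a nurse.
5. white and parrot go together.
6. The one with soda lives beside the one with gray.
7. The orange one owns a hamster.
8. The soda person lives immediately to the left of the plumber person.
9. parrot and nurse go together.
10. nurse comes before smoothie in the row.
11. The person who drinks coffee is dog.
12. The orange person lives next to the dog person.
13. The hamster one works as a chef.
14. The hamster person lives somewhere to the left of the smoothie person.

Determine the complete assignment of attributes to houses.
Solution:

House | Drink | Job | Color | Pet
---------------------------------
  1   | soda | chef | orange | hamster
  2   | coffee | plumber | gray | dog
  3   | tea | writer | brown | cat
  4   | juice | nurse | white | parrot
  5   | smoothie | pilot | black | rabbit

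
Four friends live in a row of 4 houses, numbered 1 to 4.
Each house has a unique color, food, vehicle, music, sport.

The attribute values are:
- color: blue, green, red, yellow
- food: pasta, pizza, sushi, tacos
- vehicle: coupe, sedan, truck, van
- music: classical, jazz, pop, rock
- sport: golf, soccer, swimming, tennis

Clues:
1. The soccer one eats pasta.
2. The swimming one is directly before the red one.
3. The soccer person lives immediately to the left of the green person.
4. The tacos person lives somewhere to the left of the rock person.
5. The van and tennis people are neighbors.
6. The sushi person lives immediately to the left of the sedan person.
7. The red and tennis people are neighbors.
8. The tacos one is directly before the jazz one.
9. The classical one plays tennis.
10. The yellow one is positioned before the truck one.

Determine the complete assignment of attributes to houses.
Solution:

House | Color | Food | Vehicle | Music | Sport
----------------------------------------------
  1   | yellow | tacos | coupe | pop | swimming
  2   | red | pasta | van | jazz | soccer
  3   | green | sushi | truck | classical | tennis
  4   | blue | pizza | sedan | rock | golf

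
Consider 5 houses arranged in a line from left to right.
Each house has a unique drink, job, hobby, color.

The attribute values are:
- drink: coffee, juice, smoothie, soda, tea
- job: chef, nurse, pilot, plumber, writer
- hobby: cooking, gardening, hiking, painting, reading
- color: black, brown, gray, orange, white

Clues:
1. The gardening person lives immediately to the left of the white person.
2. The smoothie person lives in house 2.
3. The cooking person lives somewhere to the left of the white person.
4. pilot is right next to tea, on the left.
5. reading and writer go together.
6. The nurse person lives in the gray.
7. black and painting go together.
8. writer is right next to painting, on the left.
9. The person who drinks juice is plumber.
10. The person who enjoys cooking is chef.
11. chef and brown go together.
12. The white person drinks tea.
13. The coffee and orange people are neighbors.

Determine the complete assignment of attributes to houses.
Solution:

House | Drink | Job | Hobby | Color
-----------------------------------
  1   | coffee | chef | cooking | brown
  2   | smoothie | pilot | gardening | orange
  3   | tea | writer | reading | white
  4   | juice | plumber | painting | black
  5   | soda | nurse | hiking | gray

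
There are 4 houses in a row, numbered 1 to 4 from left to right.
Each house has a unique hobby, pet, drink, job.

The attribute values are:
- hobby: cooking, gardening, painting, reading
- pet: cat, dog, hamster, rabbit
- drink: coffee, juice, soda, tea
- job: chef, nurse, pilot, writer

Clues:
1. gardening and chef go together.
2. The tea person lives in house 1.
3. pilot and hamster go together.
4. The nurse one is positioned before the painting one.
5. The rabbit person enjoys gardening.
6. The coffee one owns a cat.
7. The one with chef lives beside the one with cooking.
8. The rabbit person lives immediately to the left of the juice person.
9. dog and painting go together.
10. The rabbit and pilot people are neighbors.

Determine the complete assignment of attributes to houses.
Solution:

House | Hobby | Pet | Drink | Job
---------------------------------
  1   | gardening | rabbit | tea | chef
  2   | cooking | hamster | juice | pilot
  3   | reading | cat | coffee | nurse
  4   | painting | dog | soda | writer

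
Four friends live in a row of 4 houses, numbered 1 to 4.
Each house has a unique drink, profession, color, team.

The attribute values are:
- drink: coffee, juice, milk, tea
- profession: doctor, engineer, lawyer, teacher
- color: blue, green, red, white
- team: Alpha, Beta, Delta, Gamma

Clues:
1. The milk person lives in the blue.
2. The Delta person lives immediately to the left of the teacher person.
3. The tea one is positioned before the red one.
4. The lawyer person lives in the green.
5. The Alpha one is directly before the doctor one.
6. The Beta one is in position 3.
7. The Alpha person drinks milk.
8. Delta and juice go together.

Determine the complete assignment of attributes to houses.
Solution:

House | Drink | Profession | Color | Team
-----------------------------------------
  1   | juice | lawyer | green | Delta
  2   | milk | teacher | blue | Alpha
  3   | tea | doctor | white | Beta
  4   | coffee | engineer | red | Gamma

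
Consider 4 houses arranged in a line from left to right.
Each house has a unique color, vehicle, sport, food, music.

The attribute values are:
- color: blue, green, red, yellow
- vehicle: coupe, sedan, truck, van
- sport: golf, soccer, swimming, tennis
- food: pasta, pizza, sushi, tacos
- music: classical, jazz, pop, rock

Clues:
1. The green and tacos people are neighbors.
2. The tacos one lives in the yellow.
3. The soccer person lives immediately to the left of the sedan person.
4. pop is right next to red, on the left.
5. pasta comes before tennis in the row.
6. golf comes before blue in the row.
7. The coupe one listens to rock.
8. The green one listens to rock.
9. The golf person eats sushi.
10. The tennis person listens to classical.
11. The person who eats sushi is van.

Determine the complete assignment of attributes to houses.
Solution:

House | Color | Vehicle | Sport | Food | Music
----------------------------------------------
  1   | green | coupe | soccer | pasta | rock
  2   | yellow | sedan | swimming | tacos | pop
  3   | red | van | golf | sushi | jazz
  4   | blue | truck | tennis | pizza | classical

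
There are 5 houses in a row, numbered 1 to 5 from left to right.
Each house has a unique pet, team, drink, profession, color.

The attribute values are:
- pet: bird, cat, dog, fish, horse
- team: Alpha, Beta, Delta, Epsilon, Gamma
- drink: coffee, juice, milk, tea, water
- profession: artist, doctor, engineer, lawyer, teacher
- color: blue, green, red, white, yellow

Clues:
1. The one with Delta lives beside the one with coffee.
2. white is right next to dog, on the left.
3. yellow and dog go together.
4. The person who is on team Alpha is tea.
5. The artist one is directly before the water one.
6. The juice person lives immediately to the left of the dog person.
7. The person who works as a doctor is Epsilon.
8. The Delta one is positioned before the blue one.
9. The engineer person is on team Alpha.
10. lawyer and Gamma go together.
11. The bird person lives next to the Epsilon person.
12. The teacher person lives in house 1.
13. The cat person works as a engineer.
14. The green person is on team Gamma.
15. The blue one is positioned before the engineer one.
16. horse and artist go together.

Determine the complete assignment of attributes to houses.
Solution:

House | Pet | Team | Drink | Profession | Color
-----------------------------------------------
  1   | bird | Delta | juice | teacher | white
  2   | dog | Epsilon | coffee | doctor | yellow
  3   | horse | Beta | milk | artist | blue
  4   | fish | Gamma | water | lawyer | green
  5   | cat | Alpha | tea | engineer | red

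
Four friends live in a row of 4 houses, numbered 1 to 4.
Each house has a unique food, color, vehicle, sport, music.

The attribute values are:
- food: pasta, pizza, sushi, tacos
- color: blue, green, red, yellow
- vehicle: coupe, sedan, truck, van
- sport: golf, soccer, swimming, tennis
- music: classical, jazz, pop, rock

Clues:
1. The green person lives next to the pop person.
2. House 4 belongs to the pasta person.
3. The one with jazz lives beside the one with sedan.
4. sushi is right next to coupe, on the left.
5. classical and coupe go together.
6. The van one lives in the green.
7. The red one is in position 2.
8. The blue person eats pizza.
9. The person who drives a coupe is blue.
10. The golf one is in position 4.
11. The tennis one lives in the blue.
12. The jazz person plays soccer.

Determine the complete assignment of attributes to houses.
Solution:

House | Food | Color | Vehicle | Sport | Music
----------------------------------------------
  1   | tacos | green | van | soccer | jazz
  2   | sushi | red | sedan | swimming | pop
  3   | pizza | blue | coupe | tennis | classical
  4   | pasta | yellow | truck | golf | rock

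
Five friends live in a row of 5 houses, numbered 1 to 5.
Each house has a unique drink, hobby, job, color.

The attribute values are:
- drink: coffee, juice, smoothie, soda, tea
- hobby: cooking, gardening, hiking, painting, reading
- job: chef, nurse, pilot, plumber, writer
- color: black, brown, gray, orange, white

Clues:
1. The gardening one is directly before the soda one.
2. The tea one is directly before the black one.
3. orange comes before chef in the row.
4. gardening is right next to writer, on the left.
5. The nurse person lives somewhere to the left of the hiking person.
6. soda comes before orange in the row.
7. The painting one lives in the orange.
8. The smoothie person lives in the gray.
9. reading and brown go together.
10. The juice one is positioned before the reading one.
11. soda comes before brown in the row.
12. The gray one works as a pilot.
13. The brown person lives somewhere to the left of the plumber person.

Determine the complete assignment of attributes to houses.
Solution:

House | Drink | Hobby | Job | Color
-----------------------------------
  1   | smoothie | gardening | pilot | gray
  2   | soda | cooking | writer | white
  3   | juice | painting | nurse | orange
  4   | tea | reading | chef | brown
  5   | coffee | hiking | plumber | black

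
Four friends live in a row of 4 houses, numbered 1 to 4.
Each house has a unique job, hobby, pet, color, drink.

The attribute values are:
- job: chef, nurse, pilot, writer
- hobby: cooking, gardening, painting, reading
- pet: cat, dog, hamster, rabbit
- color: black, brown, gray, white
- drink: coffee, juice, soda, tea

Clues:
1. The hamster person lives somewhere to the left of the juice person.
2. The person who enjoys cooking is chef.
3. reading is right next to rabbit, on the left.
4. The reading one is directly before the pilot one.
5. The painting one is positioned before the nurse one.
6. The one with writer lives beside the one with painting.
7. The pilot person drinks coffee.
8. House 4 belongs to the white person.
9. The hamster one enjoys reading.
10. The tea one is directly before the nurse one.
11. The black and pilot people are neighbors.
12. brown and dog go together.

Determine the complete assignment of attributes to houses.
Solution:

House | Job | Hobby | Pet | Color | Drink
-----------------------------------------
  1   | writer | reading | hamster | black | soda
  2   | pilot | painting | rabbit | gray | coffee
  3   | chef | cooking | dog | brown | tea
  4   | nurse | gardening | cat | white | juice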